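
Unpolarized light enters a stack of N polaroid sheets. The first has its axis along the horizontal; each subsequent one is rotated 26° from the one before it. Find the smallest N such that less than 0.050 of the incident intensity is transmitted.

N = 12

First polarizer halves the unpolarized light: factor 1/2.
Each further stage multiplies by cos²(26°) = 0.8078.
After N polarizers: T = 0.5·0.8078^(N−1). Require T < 0.050 ⇒ N−1 > ln(0.050/0.5)/ln(0.8078) = 10.79, so N−1 ≥ 11 and N = 12.
Check: N=12 gives T = 0.04781 < 0.050; N=11 gives T = 0.05918.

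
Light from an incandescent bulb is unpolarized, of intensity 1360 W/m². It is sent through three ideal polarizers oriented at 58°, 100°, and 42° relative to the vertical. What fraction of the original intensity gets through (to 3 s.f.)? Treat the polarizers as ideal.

Unpolarized light through the first polarizer → I₁ = 1360 W/m²/2 = 680 W/m², polarized at 58°.
I₂ = I₁ · cos²(42°) = 680 · 0.5523 = 375.5 W/m².
I₃ = I₂ · cos²(58°) = 375.5 · 0.2808 = 105.5 W/m².
Transmitted fraction = 0.07754.

I/I₀ ≈ 0.0775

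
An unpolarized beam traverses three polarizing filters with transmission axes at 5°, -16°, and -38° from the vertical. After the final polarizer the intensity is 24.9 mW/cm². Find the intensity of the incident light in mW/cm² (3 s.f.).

Unpolarized light through the first polarizer → I₁ = ½ I₀, now polarized at 5°.
I₂ = I₁ cos²(-16° − 5°) = 0.5 I₀ · cos²(21°) = 0.4358 I₀.
I₃ = I₂ cos²(-38° + 16°) = 0.4358 I₀ · cos²(22°) = 0.3746 I₀.
So 24.9 mW/cm² = 0.3746 I₀, giving I₀ = 24.9/0.3746 = 66.47 mW/cm².

I₀ ≈ 66.5 mW/cm²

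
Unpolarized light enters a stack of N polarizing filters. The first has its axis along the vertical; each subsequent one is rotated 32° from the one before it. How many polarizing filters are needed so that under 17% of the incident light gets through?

First polarizer halves the unpolarized light: factor 1/2.
Each further stage multiplies by cos²(32°) = 0.7192.
After N polarizers: T = 0.5·0.7192^(N−1). Require T < 0.17 ⇒ N−1 > ln(0.17/0.5)/ln(0.7192) = 3.27, so N−1 ≥ 4 and N = 5.
Check: N=5 gives T = 0.1338 < 0.17; N=4 gives T = 0.186.

N = 5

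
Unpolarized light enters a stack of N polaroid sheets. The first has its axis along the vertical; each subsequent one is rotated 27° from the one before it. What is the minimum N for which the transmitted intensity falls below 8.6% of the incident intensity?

First polarizer halves the unpolarized light: factor 1/2.
Each further stage multiplies by cos²(27°) = 0.7939.
After N polarizers: T = 0.5·0.7939^(N−1). Require T < 0.086 ⇒ N−1 > ln(0.086/0.5)/ln(0.7939) = 7.63, so N−1 ≥ 8 and N = 9.
Check: N=9 gives T = 0.0789 < 0.086; N=8 gives T = 0.09938.

N = 9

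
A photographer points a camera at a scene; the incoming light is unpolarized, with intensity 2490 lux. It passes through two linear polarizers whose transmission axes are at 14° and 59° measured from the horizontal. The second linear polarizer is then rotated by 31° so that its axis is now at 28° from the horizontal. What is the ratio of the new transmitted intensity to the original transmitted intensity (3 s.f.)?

Before rotation:
Unpolarized light through the first polarizer → I₁ = ½ I₀, now polarized at 14°.
I₂ = I₁ cos²(59° − 14°) = 0.5 I₀ · cos²(45°) = 0.25 I₀.
After rotation:
Unpolarized light through the first polarizer → I₁ = ½ I₀, now polarized at 14°.
I₂ = I₁ cos²(28° − 14°) = 0.5 I₀ · cos²(14°) = 0.4707 I₀.
Ratio = 0.4707 / 0.25 = 1.883.

I_new/I_old ≈ 1.88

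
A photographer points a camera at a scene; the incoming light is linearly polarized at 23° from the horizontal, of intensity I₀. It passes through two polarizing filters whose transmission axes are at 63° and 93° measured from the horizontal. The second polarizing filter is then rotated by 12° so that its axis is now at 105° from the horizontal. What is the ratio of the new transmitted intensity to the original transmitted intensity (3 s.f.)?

Before rotation:
By Malus's law, I₁ = I₀ cos²(63° − 23°) = I₀ cos²(40°) = 0.5868 I₀.
I₂ = I₁ cos²(93° − 63°) = 0.5868 I₀ · cos²(30°) = 0.4401 I₀.
After rotation:
I₁ = I₀ cos²(63° − 23°) = I₀ cos²(40°) = 0.5868 I₀.
I₂ = I₁ cos²(105° − 63°) = 0.5868 I₀ · cos²(42°) = 0.3241 I₀.
Ratio = 0.3241 / 0.4401 = 0.7364.

I_new/I_old ≈ 0.736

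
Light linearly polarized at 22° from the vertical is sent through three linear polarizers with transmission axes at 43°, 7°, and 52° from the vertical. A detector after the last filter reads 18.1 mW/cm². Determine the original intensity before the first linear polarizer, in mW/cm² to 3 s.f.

I₀ ≈ 63.5 mW/cm²

I₁ = I₀ cos²(43° − 22°) = I₀ cos²(21°) = 0.8716 I₀.
I₂ = I₁ cos²(7° − 43°) = 0.8716 I₀ · cos²(36°) = 0.5705 I₀.
I₃ = I₂ cos²(52° − 7°) = 0.5705 I₀ · cos²(45°) = 0.2852 I₀.
So 18.1 mW/cm² = 0.2852 I₀, giving I₀ = 18.1/0.2852 = 63.46 mW/cm².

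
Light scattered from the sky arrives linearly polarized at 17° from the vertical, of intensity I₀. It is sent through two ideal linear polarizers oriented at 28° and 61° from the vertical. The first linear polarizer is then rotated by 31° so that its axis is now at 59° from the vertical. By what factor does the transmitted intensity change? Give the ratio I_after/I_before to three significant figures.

Before rotation:
I₁ = I₀ cos²(28° − 17°) = I₀ cos²(11°) = 0.9636 I₀.
I₂ = I₁ cos²(61° − 28°) = 0.9636 I₀ · cos²(33°) = 0.6778 I₀.
After rotation:
I₁ = I₀ cos²(59° − 17°) = I₀ cos²(42°) = 0.5523 I₀.
I₂ = I₁ cos²(61° − 59°) = 0.5523 I₀ · cos²(2°) = 0.5516 I₀.
Ratio = 0.5516 / 0.6778 = 0.8138.

I_new/I_old ≈ 0.814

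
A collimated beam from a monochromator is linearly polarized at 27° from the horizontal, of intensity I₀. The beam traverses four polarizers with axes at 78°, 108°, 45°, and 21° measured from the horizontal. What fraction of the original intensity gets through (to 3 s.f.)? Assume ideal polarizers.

By Malus's law, I₁ = I₀ cos²(78° − 27°) = I₀ cos²(51°) = 0.396 I₀.
I₂ = I₁ cos²(108° − 78°) = 0.396 I₀ · cos²(30°) = 0.297 I₀.
I₃ = I₂ cos²(45° − 108°) = 0.297 I₀ · cos²(63°) = 0.06122 I₀.
I₄ = I₃ cos²(21° − 45°) = 0.06122 I₀ · cos²(24°) = 0.05109 I₀.
Transmitted fraction = 0.05109.

≈ 0.0511 I₀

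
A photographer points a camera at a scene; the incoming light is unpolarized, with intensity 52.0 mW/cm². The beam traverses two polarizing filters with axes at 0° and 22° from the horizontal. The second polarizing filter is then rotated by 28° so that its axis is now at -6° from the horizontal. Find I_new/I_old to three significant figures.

Before rotation:
Unpolarized light through the first polarizer → I₁ = ½ I₀, now polarized at 0°.
I₂ = I₁ cos²(22° − 0°) = 0.5 I₀ · cos²(22°) = 0.4298 I₀.
After rotation:
Unpolarized light through the first polarizer → I₁ = ½ I₀, now polarized at 0°.
I₂ = I₁ cos²(-6° − 0°) = 0.5 I₀ · cos²(6°) = 0.4945 I₀.
Ratio = 0.4945 / 0.4298 = 1.151.

I_new/I_old ≈ 1.15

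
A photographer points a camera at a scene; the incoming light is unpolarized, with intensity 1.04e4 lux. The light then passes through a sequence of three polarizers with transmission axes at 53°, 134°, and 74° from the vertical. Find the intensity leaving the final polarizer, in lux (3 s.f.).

Unpolarized light through the first polarizer → I₁ = 1.04e4 lux/2 = 5200 lux, polarized at 53°.
I₂ = I₁ · cos²(81°) = 5200 · 0.02447 = 127.3 lux.
I₃ = I₂ · cos²(60°) = 127.3 · 0.25 = 31.81 lux.

I ≈ 31.8 lux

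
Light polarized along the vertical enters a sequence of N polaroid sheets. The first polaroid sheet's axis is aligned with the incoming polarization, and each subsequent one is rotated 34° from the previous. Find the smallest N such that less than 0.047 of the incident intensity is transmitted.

N = 10

First polarizer is aligned with the polarization: full transmission.
Each further stage multiplies by cos²(34°) = 0.6873.
After N polarizers: T = 0.6873^(N−1). Require T < 0.047 ⇒ N−1 > ln(0.047)/ln(0.6873) = 8.15, so N−1 ≥ 9 and N = 10.
Check: N=10 gives T = 0.03422 < 0.047; N=9 gives T = 0.0498.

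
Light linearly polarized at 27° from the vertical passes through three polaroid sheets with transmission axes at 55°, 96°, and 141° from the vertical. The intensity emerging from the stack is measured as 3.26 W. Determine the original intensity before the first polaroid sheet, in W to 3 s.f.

By Malus's law, I₁ = I₀ cos²(55° − 27°) = I₀ cos²(28°) = 0.7796 I₀.
I₂ = I₁ cos²(96° − 55°) = 0.7796 I₀ · cos²(41°) = 0.444 I₀.
I₃ = I₂ cos²(141° − 96°) = 0.444 I₀ · cos²(45°) = 0.222 I₀.
So 3.26 W = 0.222 I₀, giving I₀ = 3.26/0.222 = 14.68 W.

I₀ ≈ 14.7 W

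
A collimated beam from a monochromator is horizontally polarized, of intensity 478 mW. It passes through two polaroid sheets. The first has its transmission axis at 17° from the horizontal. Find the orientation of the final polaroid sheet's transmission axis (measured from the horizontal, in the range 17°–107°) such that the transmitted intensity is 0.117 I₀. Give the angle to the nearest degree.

θ ≈ 86°

I₁ = I₀ cos²(17° − 0°) = I₀ cos²(17°) = 0.9145 I₀.
Need I₂/I₀ = 0.117, so cos²(θ − 17°) = 0.117 / 0.9145 = 0.1279.
θ − 17° = arccos(√0.1279) = 69.0°, giving θ ≈ 17 + 69.0 = 86.0°.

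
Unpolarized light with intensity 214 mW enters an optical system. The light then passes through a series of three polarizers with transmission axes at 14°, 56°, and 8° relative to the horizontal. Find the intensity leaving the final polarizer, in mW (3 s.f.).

I ≈ 26.5 mW

Unpolarized light through the first polarizer → I₁ = 214 mW/2 = 107 mW, polarized at 14°.
I₂ = I₁ · cos²(42°) = 107 · 0.5523 = 59.09 mW.
I₃ = I₂ · cos²(48°) = 59.09 · 0.4477 = 26.46 mW.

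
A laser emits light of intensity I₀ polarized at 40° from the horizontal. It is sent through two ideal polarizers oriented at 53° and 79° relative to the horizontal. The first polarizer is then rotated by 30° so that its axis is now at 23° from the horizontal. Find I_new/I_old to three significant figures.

I_new/I_old ≈ 0.373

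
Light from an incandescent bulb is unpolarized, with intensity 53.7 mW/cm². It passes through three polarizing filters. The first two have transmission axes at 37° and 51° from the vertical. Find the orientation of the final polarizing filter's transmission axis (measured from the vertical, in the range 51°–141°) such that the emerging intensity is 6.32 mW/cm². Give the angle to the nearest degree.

Unpolarized light through the first polarizer → I₁ = ½ I₀, now polarized at 37°.
I₂ = I₁ cos²(51° − 37°) = 0.5 I₀ · cos²(14°) = 0.4707 I₀.
Target fraction: 6.32 / 53.7 mW/cm² = 0.1177 of I₀.
Need I₃/I₀ = 0.1177, so cos²(θ − 51°) = 0.1177 / 0.4707 = 0.25.
θ − 51° = arccos(√0.25) = 60.0°, giving θ ≈ 51 + 60.0 = 111.0°.

θ ≈ 111°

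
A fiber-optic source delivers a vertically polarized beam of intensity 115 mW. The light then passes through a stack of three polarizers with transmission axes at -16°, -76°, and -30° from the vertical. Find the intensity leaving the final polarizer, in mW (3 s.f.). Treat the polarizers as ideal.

I ≈ 12.8 mW

By Malus's law, I₁ = 115 mW · cos²(16°) = 106.3 mW.
I₂ = I₁ · cos²(60°) = 106.3 · 0.25 = 26.57 mW.
I₃ = I₂ · cos²(46°) = 26.57 · 0.4826 = 12.82 mW.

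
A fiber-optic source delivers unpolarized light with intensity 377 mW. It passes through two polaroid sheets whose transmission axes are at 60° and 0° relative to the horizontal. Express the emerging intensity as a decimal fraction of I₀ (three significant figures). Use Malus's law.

Unpolarized light through the first polarizer → I₁ = 377 mW/2 = 188.5 mW, polarized at 60°.
I₂ = I₁ · cos²(60°) = 188.5 · 0.25 = 47.13 mW.
Transmitted fraction = 0.125.

I/I₀ ≈ 0.125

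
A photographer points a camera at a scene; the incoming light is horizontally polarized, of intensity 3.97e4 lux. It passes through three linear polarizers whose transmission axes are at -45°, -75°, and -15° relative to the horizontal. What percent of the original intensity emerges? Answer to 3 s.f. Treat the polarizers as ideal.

I₁ = 3.97e4 lux · cos²(45°) = 1.985e+04 lux.
I₂ = I₁ · cos²(30°) = 1.985e+04 · 0.75 = 1.489e+04 lux.
I₃ = I₂ · cos²(60°) = 1.489e+04 · 0.25 = 3722 lux.
That is 9.375% of the incident intensity.

≈ 9.38%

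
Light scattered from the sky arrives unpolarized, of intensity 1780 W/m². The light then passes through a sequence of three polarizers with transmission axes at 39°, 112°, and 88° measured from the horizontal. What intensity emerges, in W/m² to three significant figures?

I ≈ 63.5 W/m²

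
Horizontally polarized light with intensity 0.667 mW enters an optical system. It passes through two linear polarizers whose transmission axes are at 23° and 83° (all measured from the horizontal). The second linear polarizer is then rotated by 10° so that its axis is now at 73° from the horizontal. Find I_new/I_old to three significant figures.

I_new/I_old ≈ 1.65

Before rotation:
I₁ = I₀ cos²(23° − 0°) = I₀ cos²(23°) = 0.8473 I₀.
I₂ = I₁ cos²(83° − 23°) = 0.8473 I₀ · cos²(60°) = 0.2118 I₀.
After rotation:
I₁ = I₀ cos²(23° − 0°) = I₀ cos²(23°) = 0.8473 I₀.
I₂ = I₁ cos²(73° − 23°) = 0.8473 I₀ · cos²(50°) = 0.3501 I₀.
Ratio = 0.3501 / 0.2118 = 1.653.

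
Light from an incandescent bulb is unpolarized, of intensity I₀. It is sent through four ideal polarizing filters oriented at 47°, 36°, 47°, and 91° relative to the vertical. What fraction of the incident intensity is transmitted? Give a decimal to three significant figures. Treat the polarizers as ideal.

≈ 0.240 I₀

Unpolarized light through the first polarizer → I₁ = ½ I₀, now polarized at 47°.
I₂ = I₁ cos²(36° − 47°) = 0.5 I₀ · cos²(11°) = 0.4818 I₀.
I₃ = I₂ cos²(47° − 36°) = 0.4818 I₀ · cos²(11°) = 0.4643 I₀.
I₄ = I₃ cos²(91° − 47°) = 0.4643 I₀ · cos²(44°) = 0.2402 I₀.
Transmitted fraction = 0.2402.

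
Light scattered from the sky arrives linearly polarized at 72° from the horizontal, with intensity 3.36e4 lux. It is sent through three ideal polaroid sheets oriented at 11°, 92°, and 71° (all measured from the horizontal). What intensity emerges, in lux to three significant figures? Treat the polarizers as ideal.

By Malus's law, I₁ = 3.36e4 lux · cos²(61°) = 7897 lux.
I₂ = I₁ · cos²(81°) = 7897 · 0.02447 = 193.3 lux.
I₃ = I₂ · cos²(21°) = 193.3 · 0.8716 = 168.4 lux.

I ≈ 168 lux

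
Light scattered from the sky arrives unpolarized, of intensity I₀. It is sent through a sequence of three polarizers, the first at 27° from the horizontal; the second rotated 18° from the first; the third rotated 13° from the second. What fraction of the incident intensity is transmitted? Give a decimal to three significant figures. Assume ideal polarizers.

Unpolarized light through the first polarizer → I₁ = ½ I₀, now polarized at 27°.
I₂ = I₁ cos²(18°) = 0.5 · 0.9045 I₀ = 0.4523 I₀.
I₃ = I₂ cos²(13°) = 0.4523 · 0.9494 I₀ = 0.4294 I₀.
Transmitted fraction = 0.4294.

≈ 0.429 I₀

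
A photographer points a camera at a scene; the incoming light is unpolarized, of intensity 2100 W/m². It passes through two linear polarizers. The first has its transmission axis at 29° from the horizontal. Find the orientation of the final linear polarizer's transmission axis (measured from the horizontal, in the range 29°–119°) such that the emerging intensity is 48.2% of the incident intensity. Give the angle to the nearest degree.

θ ≈ 40°

Unpolarized light through the first polarizer → I₁ = ½ I₀, now polarized at 29°.
Need I₂/I₀ = 0.482, so cos²(θ − 29°) = 0.482 / 0.5 = 0.964.
θ − 29° = arccos(√0.964) = 10.9°, giving θ ≈ 29 + 10.9 = 39.9°.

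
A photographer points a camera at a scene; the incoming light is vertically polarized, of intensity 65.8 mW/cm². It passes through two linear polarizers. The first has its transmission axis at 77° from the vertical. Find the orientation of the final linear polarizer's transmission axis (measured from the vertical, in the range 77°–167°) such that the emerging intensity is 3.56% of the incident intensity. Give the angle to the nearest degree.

θ ≈ 110°

I₁ = I₀ cos²(77° − 0°) = I₀ cos²(77°) = 0.0506 I₀.
Need I₂/I₀ = 0.0356, so cos²(θ − 77°) = 0.0356 / 0.0506 = 0.7035.
θ − 77° = arccos(√0.7035) = 33.0°, giving θ ≈ 77 + 33.0 = 110.0°.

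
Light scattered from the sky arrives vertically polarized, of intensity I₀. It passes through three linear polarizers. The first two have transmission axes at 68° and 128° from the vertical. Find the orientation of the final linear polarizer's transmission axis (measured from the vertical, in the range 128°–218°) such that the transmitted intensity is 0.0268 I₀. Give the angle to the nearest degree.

θ ≈ 157°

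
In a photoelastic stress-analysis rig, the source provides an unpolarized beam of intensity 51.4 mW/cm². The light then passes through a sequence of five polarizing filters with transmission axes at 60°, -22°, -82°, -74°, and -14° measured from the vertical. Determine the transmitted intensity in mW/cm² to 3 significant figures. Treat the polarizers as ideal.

I ≈ 0.0305 mW/cm²

Unpolarized light through the first polarizer → I₁ = 51.4 mW/cm²/2 = 25.7 mW/cm², polarized at 60°.
I₂ = I₁ · cos²(82°) = 25.7 · 0.01937 = 0.4978 mW/cm².
I₃ = I₂ · cos²(60°) = 0.4978 · 0.25 = 0.1244 mW/cm².
I₄ = I₃ · cos²(8°) = 0.1244 · 0.9806 = 0.122 mW/cm².
I₅ = I₄ · cos²(60°) = 0.122 · 0.25 = 0.03051 mW/cm².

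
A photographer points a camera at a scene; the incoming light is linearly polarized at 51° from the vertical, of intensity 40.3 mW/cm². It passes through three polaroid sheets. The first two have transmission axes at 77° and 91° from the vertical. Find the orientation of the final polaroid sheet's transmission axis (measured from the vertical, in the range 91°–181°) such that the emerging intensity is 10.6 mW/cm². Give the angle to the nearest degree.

I₁ = I₀ cos²(77° − 51°) = I₀ cos²(26°) = 0.8078 I₀.
I₂ = I₁ cos²(91° − 77°) = 0.8078 I₀ · cos²(14°) = 0.7606 I₀.
Target fraction: 10.6 / 40.3 mW/cm² = 0.263 of I₀.
Need I₃/I₀ = 0.263, so cos²(θ − 91°) = 0.263 / 0.7606 = 0.3458.
θ − 91° = arccos(√0.3458) = 54.0°, giving θ ≈ 91 + 54.0 = 145.0°.

θ ≈ 145°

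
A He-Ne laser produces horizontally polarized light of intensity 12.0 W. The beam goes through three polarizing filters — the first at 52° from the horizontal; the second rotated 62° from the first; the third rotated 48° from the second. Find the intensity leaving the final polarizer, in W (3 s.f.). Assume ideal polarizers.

I ≈ 0.449 W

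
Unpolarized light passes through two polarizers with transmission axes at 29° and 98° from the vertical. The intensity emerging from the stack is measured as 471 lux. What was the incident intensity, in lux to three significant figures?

I₀ ≈ 7330 lux

Unpolarized light through the first polarizer → I₁ = ½ I₀, now polarized at 29°.
I₂ = I₁ cos²(98° − 29°) = 0.5 I₀ · cos²(69°) = 0.06421 I₀.
So 471 lux = 0.06421 I₀, giving I₀ = 471/0.06421 = 7335 lux.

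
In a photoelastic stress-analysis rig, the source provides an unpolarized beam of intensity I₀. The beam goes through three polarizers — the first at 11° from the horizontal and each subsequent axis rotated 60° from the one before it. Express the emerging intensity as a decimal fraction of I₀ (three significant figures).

≈ 0.0313 I₀

Unpolarized light through the first polarizer → I₁ = ½ I₀, now polarized at 11°.
I₂ = I₁ cos²(60°) = 0.5 · 0.25 I₀ = 0.125 I₀.
I₃ = I₂ cos²(60°) = 0.125 · 0.25 I₀ = 0.03125 I₀.
Transmitted fraction = 0.03125.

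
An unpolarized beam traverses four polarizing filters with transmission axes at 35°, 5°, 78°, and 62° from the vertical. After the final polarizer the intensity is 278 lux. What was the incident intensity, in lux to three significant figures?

I₀ ≈ 9390 lux

Unpolarized light through the first polarizer → I₁ = ½ I₀, now polarized at 35°.
I₂ = I₁ cos²(5° − 35°) = 0.5 I₀ · cos²(30°) = 0.375 I₀.
I₃ = I₂ cos²(78° − 5°) = 0.375 I₀ · cos²(73°) = 0.03206 I₀.
I₄ = I₃ cos²(62° − 78°) = 0.03206 I₀ · cos²(16°) = 0.02962 I₀.
So 278 lux = 0.02962 I₀, giving I₀ = 278/0.02962 = 9386 lux.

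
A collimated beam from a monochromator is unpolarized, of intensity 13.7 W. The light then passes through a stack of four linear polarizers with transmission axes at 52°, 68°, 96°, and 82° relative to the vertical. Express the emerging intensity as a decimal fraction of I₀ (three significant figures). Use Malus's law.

Unpolarized light through the first polarizer → I₁ = 13.7 W/2 = 6.85 W, polarized at 52°.
I₂ = I₁ · cos²(16°) = 6.85 · 0.924 = 6.33 W.
I₃ = I₂ · cos²(28°) = 6.33 · 0.7796 = 4.935 W.
I₄ = I₃ · cos²(14°) = 4.935 · 0.9415 = 4.646 W.
Transmitted fraction = 0.3391.

I/I₀ ≈ 0.339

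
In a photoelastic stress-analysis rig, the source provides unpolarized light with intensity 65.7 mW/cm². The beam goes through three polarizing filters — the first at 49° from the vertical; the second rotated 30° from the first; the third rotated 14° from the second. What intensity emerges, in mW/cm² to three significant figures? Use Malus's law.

Unpolarized light through the first polarizer → I₁ = 65.7 mW/cm²/2 = 32.85 mW/cm², polarized at 49°.
I₂ = I₁ · cos²(30°) = 32.85 · 0.75 = 24.64 mW/cm².
I₃ = I₂ · cos²(14°) = 24.64 · 0.9415 = 23.2 mW/cm².

I ≈ 23.2 mW/cm²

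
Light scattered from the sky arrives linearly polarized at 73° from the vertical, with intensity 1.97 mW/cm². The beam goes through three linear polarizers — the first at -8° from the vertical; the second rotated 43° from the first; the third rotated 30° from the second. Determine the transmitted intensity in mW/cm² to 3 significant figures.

I ≈ 0.0193 mW/cm²

I₁ = 1.97 mW/cm² · cos²(81°) = 0.04821 mW/cm².
I₂ = I₁ · cos²(43°) = 0.04821 · 0.5349 = 0.02579 mW/cm².
I₃ = I₂ · cos²(30°) = 0.02579 · 0.75 = 0.01934 mW/cm².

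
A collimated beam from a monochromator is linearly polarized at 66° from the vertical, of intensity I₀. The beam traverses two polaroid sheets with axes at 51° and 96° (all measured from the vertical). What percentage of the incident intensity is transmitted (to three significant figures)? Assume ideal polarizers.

≈ 46.7%

I₁ = I₀ cos²(51° − 66°) = I₀ cos²(15°) = 0.933 I₀.
I₂ = I₁ cos²(96° − 51°) = 0.933 I₀ · cos²(45°) = 0.4665 I₀.
That is 46.65% of the incident intensity.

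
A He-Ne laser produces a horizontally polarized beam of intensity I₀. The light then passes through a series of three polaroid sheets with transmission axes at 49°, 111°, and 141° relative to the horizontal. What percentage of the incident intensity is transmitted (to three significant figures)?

I₁ = I₀ cos²(49° − 0°) = I₀ cos²(49°) = 0.4304 I₀.
I₂ = I₁ cos²(111° − 49°) = 0.4304 I₀ · cos²(62°) = 0.09486 I₀.
I₃ = I₂ cos²(141° − 111°) = 0.09486 I₀ · cos²(30°) = 0.07115 I₀.
That is 7.115% of the incident intensity.

≈ 7.11%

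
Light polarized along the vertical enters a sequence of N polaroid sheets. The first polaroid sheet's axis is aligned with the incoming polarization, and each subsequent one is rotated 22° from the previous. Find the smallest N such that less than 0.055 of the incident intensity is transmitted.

First polarizer is aligned with the polarization: full transmission.
Each further stage multiplies by cos²(22°) = 0.8597.
After N polarizers: T = 0.8597^(N−1). Require T < 0.055 ⇒ N−1 > ln(0.055)/ln(0.8597) = 19.18, so N−1 ≥ 20 and N = 21.
Check: N=21 gives T = 0.0486 < 0.055; N=20 gives T = 0.05653.

N = 21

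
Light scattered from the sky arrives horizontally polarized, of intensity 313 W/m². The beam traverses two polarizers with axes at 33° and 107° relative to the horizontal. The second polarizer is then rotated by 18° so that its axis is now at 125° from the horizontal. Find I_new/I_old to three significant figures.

I_new/I_old ≈ 0.0160

Before rotation:
I₁ = I₀ cos²(33° − 0°) = I₀ cos²(33°) = 0.7034 I₀.
I₂ = I₁ cos²(107° − 33°) = 0.7034 I₀ · cos²(74°) = 0.05344 I₀.
After rotation:
I₁ = I₀ cos²(33° − 0°) = I₀ cos²(33°) = 0.7034 I₀.
Angle between axes 1 and 2: 88°. I₂ = 0.7034 I₀ · cos²(88°) = 0.0008567 I₀.
Ratio = 0.0008567 / 0.05344 = 0.01603.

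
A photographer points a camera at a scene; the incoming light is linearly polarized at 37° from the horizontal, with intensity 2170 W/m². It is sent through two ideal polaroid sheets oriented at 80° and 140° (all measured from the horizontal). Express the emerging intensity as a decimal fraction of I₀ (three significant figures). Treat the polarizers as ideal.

I₁ = 2170 W/m² · cos²(43°) = 1161 W/m².
I₂ = I₁ · cos²(60°) = 1161 · 0.25 = 290.2 W/m².
Transmitted fraction = 0.1337.

I/I₀ ≈ 0.134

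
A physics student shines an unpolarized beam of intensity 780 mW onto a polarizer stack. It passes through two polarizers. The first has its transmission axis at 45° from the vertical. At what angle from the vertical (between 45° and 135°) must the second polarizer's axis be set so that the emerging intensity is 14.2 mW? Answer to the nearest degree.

Unpolarized light through the first polarizer → I₁ = ½ I₀, now polarized at 45°.
Target fraction: 14.2 / 780 mW = 0.01821 of I₀.
Need I₂/I₀ = 0.01821, so cos²(θ − 45°) = 0.01821 / 0.5 = 0.03641.
θ − 45° = arccos(√0.03641) = 79.0°, giving θ ≈ 45 + 79.0 = 124.0°.

θ ≈ 124°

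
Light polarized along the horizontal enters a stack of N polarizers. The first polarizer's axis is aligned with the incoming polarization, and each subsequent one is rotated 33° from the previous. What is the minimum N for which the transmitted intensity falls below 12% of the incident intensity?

N = 8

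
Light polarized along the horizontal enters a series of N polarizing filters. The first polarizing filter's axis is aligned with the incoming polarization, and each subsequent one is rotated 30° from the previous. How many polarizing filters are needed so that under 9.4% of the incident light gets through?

N = 10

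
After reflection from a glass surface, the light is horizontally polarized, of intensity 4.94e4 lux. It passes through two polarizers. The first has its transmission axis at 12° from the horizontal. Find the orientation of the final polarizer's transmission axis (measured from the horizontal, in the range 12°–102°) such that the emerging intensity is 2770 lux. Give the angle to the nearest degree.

θ ≈ 88°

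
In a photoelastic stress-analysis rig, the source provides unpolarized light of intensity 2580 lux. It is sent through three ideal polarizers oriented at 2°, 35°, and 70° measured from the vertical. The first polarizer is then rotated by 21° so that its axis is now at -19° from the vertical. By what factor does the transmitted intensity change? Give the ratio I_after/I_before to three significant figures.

I_new/I_old ≈ 0.491

Before rotation:
Unpolarized light through the first polarizer → I₁ = ½ I₀, now polarized at 2°.
I₂ = I₁ cos²(35° − 2°) = 0.5 I₀ · cos²(33°) = 0.3517 I₀.
I₃ = I₂ cos²(70° − 35°) = 0.3517 I₀ · cos²(35°) = 0.236 I₀.
After rotation:
Unpolarized light through the first polarizer → I₁ = ½ I₀, now polarized at -19°.
I₂ = I₁ cos²(35° + 19°) = 0.5 I₀ · cos²(54°) = 0.1727 I₀.
I₃ = I₂ cos²(70° − 35°) = 0.1727 I₀ · cos²(35°) = 0.1159 I₀.
Ratio = 0.1159 / 0.236 = 0.4912.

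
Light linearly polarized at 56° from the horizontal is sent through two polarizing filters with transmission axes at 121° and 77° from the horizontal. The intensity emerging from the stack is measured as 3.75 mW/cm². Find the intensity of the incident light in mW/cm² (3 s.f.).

By Malus's law, I₁ = I₀ cos²(121° − 56°) = I₀ cos²(65°) = 0.1786 I₀.
I₂ = I₁ cos²(77° − 121°) = 0.1786 I₀ · cos²(44°) = 0.09242 I₀.
So 3.75 mW/cm² = 0.09242 I₀, giving I₀ = 3.75/0.09242 = 40.58 mW/cm².

I₀ ≈ 40.6 mW/cm²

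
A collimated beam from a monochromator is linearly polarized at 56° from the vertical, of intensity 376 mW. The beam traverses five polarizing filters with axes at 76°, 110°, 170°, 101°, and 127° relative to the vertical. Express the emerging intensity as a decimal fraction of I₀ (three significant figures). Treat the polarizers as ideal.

I₁ = 376 mW · cos²(20°) = 332 mW.
I₂ = I₁ · cos²(34°) = 332 · 0.6873 = 228.2 mW.
I₃ = I₂ · cos²(60°) = 228.2 · 0.25 = 57.05 mW.
I₄ = I₃ · cos²(69°) = 57.05 · 0.1284 = 7.327 mW.
I₅ = I₄ · cos²(26°) = 7.327 · 0.8078 = 5.919 mW.
Transmitted fraction = 0.01574.

I/I₀ ≈ 0.0157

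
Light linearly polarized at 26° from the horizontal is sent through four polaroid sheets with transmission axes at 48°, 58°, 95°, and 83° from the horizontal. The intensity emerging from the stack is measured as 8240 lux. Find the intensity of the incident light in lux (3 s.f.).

I₀ ≈ 1.62e4 lux

By Malus's law, I₁ = I₀ cos²(48° − 26°) = I₀ cos²(22°) = 0.8597 I₀.
I₂ = I₁ cos²(58° − 48°) = 0.8597 I₀ · cos²(10°) = 0.8337 I₀.
I₃ = I₂ cos²(95° − 58°) = 0.8337 I₀ · cos²(37°) = 0.5318 I₀.
I₄ = I₃ cos²(83° − 95°) = 0.5318 I₀ · cos²(12°) = 0.5088 I₀.
So 8240 lux = 0.5088 I₀, giving I₀ = 8240/0.5088 = 1.62e+04 lux.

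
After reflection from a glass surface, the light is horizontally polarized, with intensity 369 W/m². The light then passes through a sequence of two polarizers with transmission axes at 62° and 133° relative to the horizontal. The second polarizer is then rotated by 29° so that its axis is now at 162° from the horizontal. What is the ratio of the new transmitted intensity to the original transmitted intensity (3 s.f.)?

I_new/I_old ≈ 0.284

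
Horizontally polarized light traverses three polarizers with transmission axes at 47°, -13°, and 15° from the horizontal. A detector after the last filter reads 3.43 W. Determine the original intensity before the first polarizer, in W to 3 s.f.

I₀ ≈ 37.8 W

By Malus's law, I₁ = I₀ cos²(47° − 0°) = I₀ cos²(47°) = 0.4651 I₀.
I₂ = I₁ cos²(-13° − 47°) = 0.4651 I₀ · cos²(60°) = 0.1163 I₀.
I₃ = I₂ cos²(15° + 13°) = 0.1163 I₀ · cos²(28°) = 0.09065 I₀.
So 3.43 W = 0.09065 I₀, giving I₀ = 3.43/0.09065 = 37.84 W.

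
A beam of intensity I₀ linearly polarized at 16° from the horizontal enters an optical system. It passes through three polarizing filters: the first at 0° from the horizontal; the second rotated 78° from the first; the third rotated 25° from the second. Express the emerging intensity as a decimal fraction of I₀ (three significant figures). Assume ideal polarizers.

≈ 0.0328 I₀

I₁ = I₀ cos²(0° − 16°) = I₀ cos²(16°) = 0.924 I₀.
I₂ = I₁ cos²(78°) = 0.924 · 0.04323 I₀ = 0.03994 I₀.
I₃ = I₂ cos²(25°) = 0.03994 · 0.8214 I₀ = 0.03281 I₀.
Transmitted fraction = 0.03281.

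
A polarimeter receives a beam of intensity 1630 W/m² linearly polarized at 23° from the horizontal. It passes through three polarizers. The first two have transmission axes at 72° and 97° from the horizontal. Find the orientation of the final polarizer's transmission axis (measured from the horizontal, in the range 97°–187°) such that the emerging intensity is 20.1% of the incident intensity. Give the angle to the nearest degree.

θ ≈ 138°

By Malus's law, I₁ = I₀ cos²(72° − 23°) = I₀ cos²(49°) = 0.4304 I₀.
I₂ = I₁ cos²(97° − 72°) = 0.4304 I₀ · cos²(25°) = 0.3535 I₀.
Need I₃/I₀ = 0.201, so cos²(θ − 97°) = 0.201 / 0.3535 = 0.5685.
θ − 97° = arccos(√0.5685) = 41.1°, giving θ ≈ 97 + 41.1 = 138.1°.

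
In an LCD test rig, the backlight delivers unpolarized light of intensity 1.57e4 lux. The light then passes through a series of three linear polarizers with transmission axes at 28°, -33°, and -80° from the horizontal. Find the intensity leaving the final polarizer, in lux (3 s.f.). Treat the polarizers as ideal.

I ≈ 858 lux

Unpolarized light through the first polarizer → I₁ = 1.57e4 lux/2 = 7850 lux, polarized at 28°.
I₂ = I₁ · cos²(61°) = 7850 · 0.235 = 1845 lux.
I₃ = I₂ · cos²(47°) = 1845 · 0.4651 = 858.2 lux.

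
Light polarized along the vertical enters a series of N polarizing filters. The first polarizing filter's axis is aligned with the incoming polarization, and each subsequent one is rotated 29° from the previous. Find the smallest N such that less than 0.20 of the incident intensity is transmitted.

N = 8

First polarizer is aligned with the polarization: full transmission.
Each further stage multiplies by cos²(29°) = 0.765.
After N polarizers: T = 0.765^(N−1). Require T < 0.20 ⇒ N−1 > ln(0.20)/ln(0.765) = 6.01, so N−1 ≥ 7 and N = 8.
Check: N=8 gives T = 0.1533 < 0.20; N=7 gives T = 0.2004.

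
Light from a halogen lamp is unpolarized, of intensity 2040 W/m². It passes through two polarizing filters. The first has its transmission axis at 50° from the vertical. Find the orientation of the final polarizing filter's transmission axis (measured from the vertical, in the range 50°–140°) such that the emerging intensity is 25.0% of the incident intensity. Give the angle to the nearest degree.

Unpolarized light through the first polarizer → I₁ = ½ I₀, now polarized at 50°.
Need I₂/I₀ = 0.25, so cos²(θ − 50°) = 0.25 / 0.5 = 0.5.
θ − 50° = arccos(√0.5) = 45.0°, giving θ ≈ 50 + 45.0 = 95.0°.

θ ≈ 95°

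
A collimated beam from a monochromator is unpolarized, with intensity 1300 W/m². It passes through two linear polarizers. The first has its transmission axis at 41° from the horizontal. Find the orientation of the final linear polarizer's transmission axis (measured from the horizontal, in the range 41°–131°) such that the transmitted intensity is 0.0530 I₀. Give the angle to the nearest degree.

θ ≈ 112°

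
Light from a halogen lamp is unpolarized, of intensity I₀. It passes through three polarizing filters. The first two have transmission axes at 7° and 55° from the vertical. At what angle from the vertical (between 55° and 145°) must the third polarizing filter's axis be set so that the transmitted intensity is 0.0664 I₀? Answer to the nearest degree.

Unpolarized light through the first polarizer → I₁ = ½ I₀, now polarized at 7°.
I₂ = I₁ cos²(55° − 7°) = 0.5 I₀ · cos²(48°) = 0.2239 I₀.
Need I₃/I₀ = 0.0664, so cos²(θ − 55°) = 0.0664 / 0.2239 = 0.2966.
θ − 55° = arccos(√0.2966) = 57.0°, giving θ ≈ 55 + 57.0 = 112.0°.

θ ≈ 112°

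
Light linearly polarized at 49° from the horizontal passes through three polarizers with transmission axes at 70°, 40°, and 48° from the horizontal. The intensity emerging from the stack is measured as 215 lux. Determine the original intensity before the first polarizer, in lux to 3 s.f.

I₁ = I₀ cos²(70° − 49°) = I₀ cos²(21°) = 0.8716 I₀.
I₂ = I₁ cos²(40° − 70°) = 0.8716 I₀ · cos²(30°) = 0.6537 I₀.
I₃ = I₂ cos²(48° − 40°) = 0.6537 I₀ · cos²(8°) = 0.641 I₀.
So 215 lux = 0.641 I₀, giving I₀ = 215/0.641 = 335.4 lux.

I₀ ≈ 335 lux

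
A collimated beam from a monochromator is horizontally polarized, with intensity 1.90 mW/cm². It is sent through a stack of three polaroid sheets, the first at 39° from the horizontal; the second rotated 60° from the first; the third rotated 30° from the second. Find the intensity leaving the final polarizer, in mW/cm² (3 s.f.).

I ≈ 0.215 mW/cm²

I₁ = 1.90 mW/cm² · cos²(39°) = 1.148 mW/cm².
I₂ = I₁ · cos²(60°) = 1.148 · 0.25 = 0.2869 mW/cm².
I₃ = I₂ · cos²(30°) = 0.2869 · 0.75 = 0.2152 mW/cm².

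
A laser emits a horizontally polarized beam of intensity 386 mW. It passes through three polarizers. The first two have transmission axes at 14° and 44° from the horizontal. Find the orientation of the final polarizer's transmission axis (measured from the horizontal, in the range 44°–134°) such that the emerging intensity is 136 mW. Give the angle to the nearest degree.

θ ≈ 89°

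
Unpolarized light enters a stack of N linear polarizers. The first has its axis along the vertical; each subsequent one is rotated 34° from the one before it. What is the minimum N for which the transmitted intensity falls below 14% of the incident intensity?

First polarizer halves the unpolarized light: factor 1/2.
Each further stage multiplies by cos²(34°) = 0.6873.
After N polarizers: T = 0.5·0.6873^(N−1). Require T < 0.14 ⇒ N−1 > ln(0.14/0.5)/ln(0.6873) = 3.39, so N−1 ≥ 4 and N = 5.
Check: N=5 gives T = 0.1116 < 0.14; N=4 gives T = 0.1623.

N = 5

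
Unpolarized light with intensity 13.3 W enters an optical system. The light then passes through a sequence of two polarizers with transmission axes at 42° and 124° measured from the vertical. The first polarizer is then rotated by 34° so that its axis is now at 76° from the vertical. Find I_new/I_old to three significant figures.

I_new/I_old ≈ 23.1

Before rotation:
Unpolarized light through the first polarizer → I₁ = ½ I₀, now polarized at 42°.
I₂ = I₁ cos²(124° − 42°) = 0.5 I₀ · cos²(82°) = 0.009685 I₀.
After rotation:
Unpolarized light through the first polarizer → I₁ = ½ I₀, now polarized at 76°.
I₂ = I₁ cos²(124° − 76°) = 0.5 I₀ · cos²(48°) = 0.2239 I₀.
Ratio = 0.2239 / 0.009685 = 23.12.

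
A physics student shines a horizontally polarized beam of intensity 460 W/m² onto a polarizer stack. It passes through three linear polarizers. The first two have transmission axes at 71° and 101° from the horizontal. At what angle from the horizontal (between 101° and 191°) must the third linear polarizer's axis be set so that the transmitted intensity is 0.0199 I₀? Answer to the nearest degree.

θ ≈ 161°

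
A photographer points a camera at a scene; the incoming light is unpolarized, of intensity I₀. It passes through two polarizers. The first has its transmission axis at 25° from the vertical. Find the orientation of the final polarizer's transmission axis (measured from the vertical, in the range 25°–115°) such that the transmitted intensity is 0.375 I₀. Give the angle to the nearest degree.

θ ≈ 55°

Unpolarized light through the first polarizer → I₁ = ½ I₀, now polarized at 25°.
Need I₂/I₀ = 0.375, so cos²(θ − 25°) = 0.375 / 0.5 = 0.75.
θ − 25° = arccos(√0.75) = 30.0°, giving θ ≈ 25 + 30.0 = 55.0°.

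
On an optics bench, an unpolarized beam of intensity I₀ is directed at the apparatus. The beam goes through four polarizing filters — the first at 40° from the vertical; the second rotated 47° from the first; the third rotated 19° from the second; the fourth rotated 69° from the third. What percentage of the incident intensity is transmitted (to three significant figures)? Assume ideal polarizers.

Unpolarized light through the first polarizer → I₁ = ½ I₀, now polarized at 40°.
I₂ = I₁ cos²(47°) = 0.5 · 0.4651 I₀ = 0.2326 I₀.
I₃ = I₂ cos²(19°) = 0.2326 · 0.894 I₀ = 0.2079 I₀.
I₄ = I₃ cos²(69°) = 0.2079 · 0.1284 I₀ = 0.0267 I₀.
That is 2.67% of the incident intensity.

≈ 2.67%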